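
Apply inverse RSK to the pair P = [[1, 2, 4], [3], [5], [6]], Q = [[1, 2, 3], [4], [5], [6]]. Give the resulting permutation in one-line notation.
Reverse the RSK construction: for i from n down to 1, find the cell of Q containing i, remove the entry at that cell from P, and reverse-bump it up through P; the value ejected from row 1 is w(i).

Step i=6: Q has 6 at row 4, column 1; remove 6 from row 4 of P and reverse-bump: 6 enters row 3 and ejects 5; 5 enters row 2 and ejects 3; 3 enters row 1 and ejects 2. So w(6) = 2. P is now [[1, 3, 4], [5], [6]].
Step i=5: Q has 5 at row 3, column 1; remove 6 from row 3 of P and reverse-bump: 6 enters row 2 and ejects 5; 5 enters row 1 and ejects 4. So w(5) = 4. P is now [[1, 3, 5], [6]].
Step i=4: Q has 4 at row 2, column 1; remove 6 from row 2 of P and reverse-bump: 6 enters row 1 and ejects 5. So w(4) = 5. P is now [[1, 3, 6]].
Step i=3: Q has 3 at row 1, column 3; remove that cell from P, ejecting 6. So w(3) = 6. P is now [[1, 3]].
Step i=2: Q has 2 at row 1, column 2; remove that cell from P, ejecting 3. So w(2) = 3. P is now [[1]].
Step i=1: Q has 1 at row 1, column 1; remove that cell from P, ejecting 1. So w(1) = 1. P is now [].

So w = 1 3 6 5 4 2.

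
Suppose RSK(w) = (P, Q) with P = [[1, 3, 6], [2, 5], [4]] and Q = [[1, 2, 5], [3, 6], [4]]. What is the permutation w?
4 5 2 1 6 3

Reverse the RSK construction: for i from n down to 1, find the cell of Q containing i, remove the entry at that cell from P, and reverse-bump it up through P; the value ejected from row 1 is w(i).

Step i=6: Q has 6 at row 2, column 2; remove 5 from row 2 of P and reverse-bump: 5 enters row 1 and ejects 3. So w(6) = 3. P is now [[1, 5, 6], [2], [4]].
Step i=5: Q has 5 at row 1, column 3; remove that cell from P, ejecting 6. So w(5) = 6. P is now [[1, 5], [2], [4]].
Step i=4: Q has 4 at row 3, column 1; remove 4 from row 3 of P and reverse-bump: 4 enters row 2 and ejects 2; 2 enters row 1 and ejects 1. So w(4) = 1. P is now [[2, 5], [4]].
Step i=3: Q has 3 at row 2, column 1; remove 4 from row 2 of P and reverse-bump: 4 enters row 1 and ejects 2. So w(3) = 2. P is now [[4, 5]].
Step i=2: Q has 2 at row 1, column 2; remove that cell from P, ejecting 5. So w(2) = 5. P is now [[4]].
Step i=1: Q has 1 at row 1, column 1; remove that cell from P, ejecting 4. So w(1) = 4. P is now [].

So w = 4 5 2 1 6 3.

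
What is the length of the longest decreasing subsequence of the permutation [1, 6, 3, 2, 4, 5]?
3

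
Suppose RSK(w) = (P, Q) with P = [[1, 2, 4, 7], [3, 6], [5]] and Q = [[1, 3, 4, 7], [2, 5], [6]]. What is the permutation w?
Reverse the RSK construction: for i from n down to 1, find the cell of Q containing i, remove the entry at that cell from P, and reverse-bump it up through P; the value ejected from row 1 is w(i).

Step i=7: Q has 7 at row 1, column 4; remove that cell from P, ejecting 7. So w(7) = 7. P is now [[1, 2, 4], [3, 6], [5]].
Step i=6: Q has 6 at row 3, column 1; remove 5 from row 3 of P and reverse-bump: 5 enters row 2 and ejects 3; 3 enters row 1 and ejects 2. So w(6) = 2. P is now [[1, 3, 4], [5, 6]].
Step i=5: Q has 5 at row 2, column 2; remove 6 from row 2 of P and reverse-bump: 6 enters row 1 and ejects 4. So w(5) = 4. P is now [[1, 3, 6], [5]].
Step i=4: Q has 4 at row 1, column 3; remove that cell from P, ejecting 6. So w(4) = 6. P is now [[1, 3], [5]].
Step i=3: Q has 3 at row 1, column 2; remove that cell from P, ejecting 3. So w(3) = 3. P is now [[1], [5]].
Step i=2: Q has 2 at row 2, column 1; remove 5 from row 2 of P and reverse-bump: 5 enters row 1 and ejects 1. So w(2) = 1. P is now [[5]].
Step i=1: Q has 1 at row 1, column 1; remove that cell from P, ejecting 5. So w(1) = 5. P is now [].

So w = 5 1 3 6 4 2 7.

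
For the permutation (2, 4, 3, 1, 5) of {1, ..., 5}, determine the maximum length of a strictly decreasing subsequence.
3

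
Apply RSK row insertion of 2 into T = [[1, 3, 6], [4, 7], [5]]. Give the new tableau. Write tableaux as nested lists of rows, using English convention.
In row 1, 2 replaces 3 (the leftmost entry greater than 2); 3 is bumped to row 2. In row 2, 3 replaces 4 (the leftmost entry greater than 3); 4 is bumped to row 3. In row 3, 4 replaces 5 (the leftmost entry greater than 4); 5 is bumped to row 4. 5 starts a new row 4. The new tableau is [[1, 2, 6], [3, 7], [4], [5]].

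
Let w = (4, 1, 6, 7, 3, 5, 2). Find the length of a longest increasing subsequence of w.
3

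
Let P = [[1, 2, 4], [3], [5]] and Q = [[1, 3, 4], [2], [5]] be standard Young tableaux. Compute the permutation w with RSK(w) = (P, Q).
5 1 3 4 2

Reverse the RSK construction: for i from n down to 1, find the cell of Q containing i, remove the entry at that cell from P, and reverse-bump it up through P; the value ejected from row 1 is w(i).

Step i=5: Q has 5 at row 3, column 1; remove 5 from row 3 of P and reverse-bump: 5 enters row 2 and ejects 3; 3 enters row 1 and ejects 2. So w(5) = 2. P is now [[1, 3, 4], [5]].
Step i=4: Q has 4 at row 1, column 3; remove that cell from P, ejecting 4. So w(4) = 4. P is now [[1, 3], [5]].
Step i=3: Q has 3 at row 1, column 2; remove that cell from P, ejecting 3. So w(3) = 3. P is now [[1], [5]].
Step i=2: Q has 2 at row 2, column 1; remove 5 from row 2 of P and reverse-bump: 5 enters row 1 and ejects 1. So w(2) = 1. P is now [[5]].
Step i=1: Q has 1 at row 1, column 1; remove that cell from P, ejecting 5. So w(1) = 5. P is now [].

So w = 5 1 3 4 2.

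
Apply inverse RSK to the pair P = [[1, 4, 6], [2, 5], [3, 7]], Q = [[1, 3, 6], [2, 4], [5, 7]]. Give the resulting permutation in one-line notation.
Reverse the RSK construction: for i from n down to 1, find the cell of Q containing i, remove the entry at that cell from P, and reverse-bump it up through P; the value ejected from row 1 is w(i).

Step i=7: Q has 7 at row 3, column 2; remove 7 from row 3 of P and reverse-bump: 7 enters row 2 and ejects 5; 5 enters row 1 and ejects 4. So w(7) = 4. P is now [[1, 5, 6], [2, 7], [3]].
Step i=6: Q has 6 at row 1, column 3; remove that cell from P, ejecting 6. So w(6) = 6. P is now [[1, 5], [2, 7], [3]].
Step i=5: Q has 5 at row 3, column 1; remove 3 from row 3 of P and reverse-bump: 3 enters row 2 and ejects 2; 2 enters row 1 and ejects 1. So w(5) = 1. P is now [[2, 5], [3, 7]].
Step i=4: Q has 4 at row 2, column 2; remove 7 from row 2 of P and reverse-bump: 7 enters row 1 and ejects 5. So w(4) = 5. P is now [[2, 7], [3]].
Step i=3: Q has 3 at row 1, column 2; remove that cell from P, ejecting 7. So w(3) = 7. P is now [[2], [3]].
Step i=2: Q has 2 at row 2, column 1; remove 3 from row 2 of P and reverse-bump: 3 enters row 1 and ejects 2. So w(2) = 2. P is now [[3]].
Step i=1: Q has 1 at row 1, column 1; remove that cell from P, ejecting 3. So w(1) = 3. P is now [].

So w = 3 2 7 5 1 6 4.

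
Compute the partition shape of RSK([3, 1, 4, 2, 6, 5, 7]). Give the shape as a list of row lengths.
RSK row insertion gives P = [[1, 2, 5, 7], [3, 4, 6]], which has shape [4, 3].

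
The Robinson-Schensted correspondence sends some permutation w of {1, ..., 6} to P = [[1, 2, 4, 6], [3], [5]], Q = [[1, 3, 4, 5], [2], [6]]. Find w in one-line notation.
5 1 3 4 6 2

Reverse the RSK construction: for i from n down to 1, find the cell of Q containing i, remove the entry at that cell from P, and reverse-bump it up through P; the value ejected from row 1 is w(i).

Step i=6: Q has 6 at row 3, column 1; remove 5 from row 3 of P and reverse-bump: 5 enters row 2 and ejects 3; 3 enters row 1 and ejects 2. So w(6) = 2. P is now [[1, 3, 4, 6], [5]].
Step i=5: Q has 5 at row 1, column 4; remove that cell from P, ejecting 6. So w(5) = 6. P is now [[1, 3, 4], [5]].
Step i=4: Q has 4 at row 1, column 3; remove that cell from P, ejecting 4. So w(4) = 4. P is now [[1, 3], [5]].
Step i=3: Q has 3 at row 1, column 2; remove that cell from P, ejecting 3. So w(3) = 3. P is now [[1], [5]].
Step i=2: Q has 2 at row 2, column 1; remove 5 from row 2 of P and reverse-bump: 5 enters row 1 and ejects 1. So w(2) = 1. P is now [[5]].
Step i=1: Q has 1 at row 1, column 1; remove that cell from P, ejecting 5. So w(1) = 5. P is now [].

So w = 5 1 3 4 6 2.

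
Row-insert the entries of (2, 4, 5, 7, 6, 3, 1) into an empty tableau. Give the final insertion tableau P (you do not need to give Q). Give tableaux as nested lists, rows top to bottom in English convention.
P = [[1, 3, 5, 6], [2], [4], [7]]

After inserting 2: P = [[2]].
After inserting 4: P = [[2, 4]].
After inserting 5: P = [[2, 4, 5]].
After inserting 7: P = [[2, 4, 5, 7]].
After inserting 6: P = [[2, 4, 5, 6], [7]].
After inserting 3: P = [[2, 3, 5, 6], [4], [7]].
After inserting 1: P = [[1, 3, 5, 6], [2], [4], [7]].

So P = [[1, 3, 5, 6], [2], [4], [7]].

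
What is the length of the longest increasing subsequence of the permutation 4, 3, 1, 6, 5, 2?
2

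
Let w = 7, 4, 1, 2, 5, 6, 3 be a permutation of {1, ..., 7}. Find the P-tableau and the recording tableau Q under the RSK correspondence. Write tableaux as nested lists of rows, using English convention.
P = [[1, 2, 3, 6], [4, 5], [7]], Q = [[1, 4, 5, 6], [2, 7], [3]]

Insert each entry of the permutation into P by Schensted row insertion, recording in Q the position of each new cell.

After inserting 7: P = [[7]].
After inserting 4: P = [[4], [7]].
After inserting 1: P = [[1], [4], [7]].
After inserting 2: P = [[1, 2], [4], [7]].
After inserting 5: P = [[1, 2, 5], [4], [7]].
After inserting 6: P = [[1, 2, 5, 6], [4], [7]].
After inserting 3: P = [[1, 2, 3, 6], [4, 5], [7]].

So P = [[1, 2, 3, 6], [4, 5], [7]], Q = [[1, 4, 5, 6], [2, 7], [3]].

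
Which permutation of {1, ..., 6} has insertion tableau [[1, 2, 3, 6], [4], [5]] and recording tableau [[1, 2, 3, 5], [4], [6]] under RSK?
1 2 5 4 6 3

Reverse the RSK construction: for i from n down to 1, find the cell of Q containing i, remove the entry at that cell from P, and reverse-bump it up through P; the value ejected from row 1 is w(i).

Step i=6: Q has 6 at row 3, column 1; remove 5 from row 3 of P and reverse-bump: 5 enters row 2 and ejects 4; 4 enters row 1 and ejects 3. So w(6) = 3. P is now [[1, 2, 4, 6], [5]].
Step i=5: Q has 5 at row 1, column 4; remove that cell from P, ejecting 6. So w(5) = 6. P is now [[1, 2, 4], [5]].
Step i=4: Q has 4 at row 2, column 1; remove 5 from row 2 of P and reverse-bump: 5 enters row 1 and ejects 4. So w(4) = 4. P is now [[1, 2, 5]].
Step i=3: Q has 3 at row 1, column 3; remove that cell from P, ejecting 5. So w(3) = 5. P is now [[1, 2]].
Step i=2: Q has 2 at row 1, column 2; remove that cell from P, ejecting 2. So w(2) = 2. P is now [[1]].
Step i=1: Q has 1 at row 1, column 1; remove that cell from P, ejecting 1. So w(1) = 1. P is now [].

So w = 1 2 5 4 6 3.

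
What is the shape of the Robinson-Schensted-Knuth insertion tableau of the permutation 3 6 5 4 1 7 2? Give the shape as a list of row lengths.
RSK row insertion gives P = [[1, 2, 7], [3, 4], [5], [6]], which has shape [3, 2, 1, 1].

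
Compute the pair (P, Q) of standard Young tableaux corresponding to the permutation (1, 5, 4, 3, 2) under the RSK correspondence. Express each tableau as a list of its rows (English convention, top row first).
P = [[1, 2], [3], [4], [5]], Q = [[1, 2], [3], [4], [5]]

Insert each entry of the permutation into P by Schensted row insertion, recording in Q the position of each new cell.

Insert 1: appended to row 1. P = [[1]].
Insert 5: appended to row 1. P = [[1, 5]].
Insert 4: 4 bumps 5 from row 1; 5 starts row 2. P = [[1, 4], [5]].
Insert 3: 3 bumps 4 from row 1; 4 bumps 5 from row 2; 5 starts row 3. P = [[1, 3], [4], [5]].
Insert 2: 2 bumps 3 from row 1; 3 bumps 4 from row 2; 4 bumps 5 from row 3; 5 starts row 4. P = [[1, 2], [3], [4], [5]].

So P = [[1, 2], [3], [4], [5]], Q = [[1, 2], [3], [4], [5]].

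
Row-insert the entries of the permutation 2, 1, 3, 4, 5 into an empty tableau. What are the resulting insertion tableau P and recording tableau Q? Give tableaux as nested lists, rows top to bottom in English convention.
Insert each entry of the permutation into P by Schensted row insertion, recording in Q the position of each new cell.

Insert 2: appended to row 1. P = [[2]].
Insert 1: 1 bumps 2 from row 1; 2 starts row 2. P = [[1], [2]].
Insert 3: appended to row 1. P = [[1, 3], [2]].
Insert 4: appended to row 1. P = [[1, 3, 4], [2]].
Insert 5: appended to row 1. P = [[1, 3, 4, 5], [2]].

So P = [[1, 3, 4, 5], [2]], Q = [[1, 3, 4, 5], [2]].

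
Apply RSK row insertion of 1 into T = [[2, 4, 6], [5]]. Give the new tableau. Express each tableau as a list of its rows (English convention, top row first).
[[1, 4, 6], [2], [5]]

In row 1, 1 replaces 2 (the leftmost entry greater than 1); 2 is bumped to row 2. In row 2, 2 replaces 5 (the leftmost entry greater than 2); 5 is bumped to row 3. 5 starts a new row 3. The new tableau is [[1, 4, 6], [2], [5]].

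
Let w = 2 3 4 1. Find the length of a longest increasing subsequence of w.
3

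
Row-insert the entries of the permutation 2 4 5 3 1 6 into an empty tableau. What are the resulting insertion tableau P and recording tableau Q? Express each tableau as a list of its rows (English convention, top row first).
Insert each entry of the permutation into P by Schensted row insertion, recording in Q the position of each new cell.

Insert 2: appended to row 1. P = [[2]].
Insert 4: appended to row 1. P = [[2, 4]].
Insert 5: appended to row 1. P = [[2, 4, 5]].
Insert 3: 3 bumps 4 from row 1; 4 starts row 2. P = [[2, 3, 5], [4]].
Insert 1: 1 bumps 2 from row 1; 2 bumps 4 from row 2; 4 starts row 3. P = [[1, 3, 5], [2], [4]].
Insert 6: appended to row 1. P = [[1, 3, 5, 6], [2], [4]].

So P = [[1, 3, 5, 6], [2], [4]], Q = [[1, 2, 3, 6], [4], [5]].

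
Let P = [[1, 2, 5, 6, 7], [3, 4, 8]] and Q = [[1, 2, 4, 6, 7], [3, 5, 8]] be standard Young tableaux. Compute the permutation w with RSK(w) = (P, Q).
Reverse the RSK construction: for i from n down to 1, find the cell of Q containing i, remove the entry at that cell from P, and reverse-bump it up through P; the value ejected from row 1 is w(i).

Step i=8: Q has 8 at row 2, column 3; remove 8 from row 2 of P and reverse-bump: 8 enters row 1 and ejects 7. So w(8) = 7. P is now [[1, 2, 5, 6, 8], [3, 4]].
Step i=7: Q has 7 at row 1, column 5; remove that cell from P, ejecting 8. So w(7) = 8. P is now [[1, 2, 5, 6], [3, 4]].
Step i=6: Q has 6 at row 1, column 4; remove that cell from P, ejecting 6. So w(6) = 6. P is now [[1, 2, 5], [3, 4]].
Step i=5: Q has 5 at row 2, column 2; remove 4 from row 2 of P and reverse-bump: 4 enters row 1 and ejects 2. So w(5) = 2. P is now [[1, 4, 5], [3]].
Step i=4: Q has 4 at row 1, column 3; remove that cell from P, ejecting 5. So w(4) = 5. P is now [[1, 4], [3]].
Step i=3: Q has 3 at row 2, column 1; remove 3 from row 2 of P and reverse-bump: 3 enters row 1 and ejects 1. So w(3) = 1. P is now [[3, 4]].
Step i=2: Q has 2 at row 1, column 2; remove that cell from P, ejecting 4. So w(2) = 4. P is now [[3]].
Step i=1: Q has 1 at row 1, column 1; remove that cell from P, ejecting 3. So w(1) = 3. P is now [].

So w = 3 4 1 5 2 6 8 7.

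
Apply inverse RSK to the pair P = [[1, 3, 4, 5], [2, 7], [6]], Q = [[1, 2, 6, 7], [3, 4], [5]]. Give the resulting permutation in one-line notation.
6 7 2 3 1 4 5

Reverse the RSK construction: for i from n down to 1, find the cell of Q containing i, remove the entry at that cell from P, and reverse-bump it up through P; the value ejected from row 1 is w(i).

Step i=7: Q has 7 at row 1, column 4; remove that cell from P, ejecting 5. So w(7) = 5. P is now [[1, 3, 4], [2, 7], [6]].
Step i=6: Q has 6 at row 1, column 3; remove that cell from P, ejecting 4. So w(6) = 4. P is now [[1, 3], [2, 7], [6]].
Step i=5: Q has 5 at row 3, column 1; remove 6 from row 3 of P and reverse-bump: 6 enters row 2 and ejects 2; 2 enters row 1 and ejects 1. So w(5) = 1. P is now [[2, 3], [6, 7]].
Step i=4: Q has 4 at row 2, column 2; remove 7 from row 2 of P and reverse-bump: 7 enters row 1 and ejects 3. So w(4) = 3. P is now [[2, 7], [6]].
Step i=3: Q has 3 at row 2, column 1; remove 6 from row 2 of P and reverse-bump: 6 enters row 1 and ejects 2. So w(3) = 2. P is now [[6, 7]].
Step i=2: Q has 2 at row 1, column 2; remove that cell from P, ejecting 7. So w(2) = 7. P is now [[6]].
Step i=1: Q has 1 at row 1, column 1; remove that cell from P, ejecting 6. So w(1) = 6. P is now [].

So w = 6 7 2 3 1 4 5.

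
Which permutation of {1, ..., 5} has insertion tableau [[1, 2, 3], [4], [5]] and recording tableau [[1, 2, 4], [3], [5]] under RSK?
Reverse the RSK construction: for i from n down to 1, find the cell of Q containing i, remove the entry at that cell from P, and reverse-bump it up through P; the value ejected from row 1 is w(i).

Step i=5: Q has 5 at row 3, column 1; remove 5 from row 3 of P and reverse-bump: 5 enters row 2 and ejects 4; 4 enters row 1 and ejects 3. So w(5) = 3. P is now [[1, 2, 4], [5]].
Step i=4: Q has 4 at row 1, column 3; remove that cell from P, ejecting 4. So w(4) = 4. P is now [[1, 2], [5]].
Step i=3: Q has 3 at row 2, column 1; remove 5 from row 2 of P and reverse-bump: 5 enters row 1 and ejects 2. So w(3) = 2. P is now [[1, 5]].
Step i=2: Q has 2 at row 1, column 2; remove that cell from P, ejecting 5. So w(2) = 5. P is now [[1]].
Step i=1: Q has 1 at row 1, column 1; remove that cell from P, ejecting 1. So w(1) = 1. P is now [].

So w = 1 5 2 4 3.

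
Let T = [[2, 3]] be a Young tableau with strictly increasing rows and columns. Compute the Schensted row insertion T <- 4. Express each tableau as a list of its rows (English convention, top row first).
[[2, 3, 4]]

4 is larger than every entry of row 1, so it is appended to row 1. The new tableau is [[2, 3, 4]].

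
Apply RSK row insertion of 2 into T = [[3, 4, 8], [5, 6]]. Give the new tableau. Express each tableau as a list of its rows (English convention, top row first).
[[2, 4, 8], [3, 6], [5]]

In row 1, 2 replaces 3 (the leftmost entry greater than 2); 3 is bumped to row 2. In row 2, 3 replaces 5 (the leftmost entry greater than 3); 5 is bumped to row 3. 5 starts a new row 3. The new tableau is [[2, 4, 8], [3, 6], [5]].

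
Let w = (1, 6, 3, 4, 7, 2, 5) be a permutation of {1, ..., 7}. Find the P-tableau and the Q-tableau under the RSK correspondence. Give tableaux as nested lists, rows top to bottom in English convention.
Insert each entry of the permutation into P by Schensted row insertion, recording in Q the position of each new cell.

Insert 1: appended to row 1. P = [[1]].
Insert 6: appended to row 1. P = [[1, 6]].
Insert 3: 3 bumps 6 from row 1; 6 starts row 2. P = [[1, 3], [6]].
Insert 4: appended to row 1. P = [[1, 3, 4], [6]].
Insert 7: appended to row 1. P = [[1, 3, 4, 7], [6]].
Insert 2: 2 bumps 3 from row 1; 3 bumps 6 from row 2; 6 starts row 3. P = [[1, 2, 4, 7], [3], [6]].
Insert 5: 5 bumps 7 from row 1; 7 appends to row 2. P = [[1, 2, 4, 5], [3, 7], [6]].

So P = [[1, 2, 4, 5], [3, 7], [6]], Q = [[1, 2, 4, 5], [3, 7], [6]].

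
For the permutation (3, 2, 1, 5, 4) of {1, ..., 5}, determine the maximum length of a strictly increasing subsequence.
2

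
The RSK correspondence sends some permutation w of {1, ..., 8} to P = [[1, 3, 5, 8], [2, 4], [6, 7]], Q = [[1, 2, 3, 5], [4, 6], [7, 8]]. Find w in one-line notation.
2 6 7 4 8 5 1 3

Reverse RSK: for i = n, n-1, ..., 1, locate i in Q, remove the corresponding corner cell from P, and reverse-bump its entry up through P; the value ejected from row 1 is w(i).

So w = 2 6 7 4 8 5 1 3.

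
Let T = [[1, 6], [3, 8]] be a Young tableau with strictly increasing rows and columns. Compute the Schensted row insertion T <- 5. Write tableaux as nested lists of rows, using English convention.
[[1, 5], [3, 6], [8]]

In row 1, 5 replaces 6 (the leftmost entry greater than 5); 6 is bumped to row 2. In row 2, 6 replaces 8 (the leftmost entry greater than 6); 8 is bumped to row 3. 8 starts a new row 3. The new tableau is [[1, 5], [3, 6], [8]].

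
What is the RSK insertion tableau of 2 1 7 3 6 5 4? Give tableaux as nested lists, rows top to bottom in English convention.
Insert 2: appended to row 1. P = [[2]].
Insert 1: 1 bumps 2 from row 1; 2 starts row 2. P = [[1], [2]].
Insert 7: appended to row 1. P = [[1, 7], [2]].
Insert 3: 3 bumps 7 from row 1; 7 appends to row 2. P = [[1, 3], [2, 7]].
Insert 6: appended to row 1. P = [[1, 3, 6], [2, 7]].
Insert 5: 5 bumps 6 from row 1; 6 bumps 7 from row 2; 7 starts row 3. P = [[1, 3, 5], [2, 6], [7]].
Insert 4: 4 bumps 5 from row 1; 5 bumps 6 from row 2; 6 bumps 7 from row 3; 7 starts row 4. P = [[1, 3, 4], [2, 5], [6], [7]].

So P = [[1, 3, 4], [2, 5], [6], [7]].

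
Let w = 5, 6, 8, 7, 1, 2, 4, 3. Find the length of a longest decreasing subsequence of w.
4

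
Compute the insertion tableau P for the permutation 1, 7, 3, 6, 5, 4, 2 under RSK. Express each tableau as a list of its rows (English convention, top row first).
Insert 1: appended to row 1. P = [[1]].
Insert 7: appended to row 1. P = [[1, 7]].
Insert 3: 3 bumps 7 from row 1; 7 starts row 2. P = [[1, 3], [7]].
Insert 6: appended to row 1. P = [[1, 3, 6], [7]].
Insert 5: 5 bumps 6 from row 1; 6 bumps 7 from row 2; 7 starts row 3. P = [[1, 3, 5], [6], [7]].
Insert 4: 4 bumps 5 from row 1; 5 bumps 6 from row 2; 6 bumps 7 from row 3; 7 starts row 4. P = [[1, 3, 4], [5], [6], [7]].
Insert 2: 2 bumps 3 from row 1; 3 bumps 5 from row 2; 5 bumps 6 from row 3; 6 bumps 7 from row 4; 7 starts row 5. P = [[1, 2, 4], [3], [5], [6], [7]].

So P = [[1, 2, 4], [3], [5], [6], [7]].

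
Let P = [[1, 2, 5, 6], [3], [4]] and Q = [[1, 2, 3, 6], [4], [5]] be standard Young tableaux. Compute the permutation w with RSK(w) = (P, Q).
1 4 5 3 2 6

Reverse the RSK construction: for i from n down to 1, find the cell of Q containing i, remove the entry at that cell from P, and reverse-bump it up through P; the value ejected from row 1 is w(i).

Step i=6: Q has 6 at row 1, column 4; remove that cell from P, ejecting 6. So w(6) = 6. P is now [[1, 2, 5], [3], [4]].
Step i=5: Q has 5 at row 3, column 1; remove 4 from row 3 of P and reverse-bump: 4 enters row 2 and ejects 3; 3 enters row 1 and ejects 2. So w(5) = 2. P is now [[1, 3, 5], [4]].
Step i=4: Q has 4 at row 2, column 1; remove 4 from row 2 of P and reverse-bump: 4 enters row 1 and ejects 3. So w(4) = 3. P is now [[1, 4, 5]].
Step i=3: Q has 3 at row 1, column 3; remove that cell from P, ejecting 5. So w(3) = 5. P is now [[1, 4]].
Step i=2: Q has 2 at row 1, column 2; remove that cell from P, ejecting 4. So w(2) = 4. P is now [[1]].
Step i=1: Q has 1 at row 1, column 1; remove that cell from P, ejecting 1. So w(1) = 1. P is now [].

So w = 1 4 5 3 2 6.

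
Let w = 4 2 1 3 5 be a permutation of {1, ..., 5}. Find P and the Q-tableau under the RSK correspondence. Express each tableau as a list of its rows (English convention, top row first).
Insert each entry of the permutation into P by Schensted row insertion, recording in Q the position of each new cell.

Insert 4: appended to row 1. P = [[4]].
Insert 2: 2 bumps 4 from row 1; 4 starts row 2. P = [[2], [4]].
Insert 1: 1 bumps 2 from row 1; 2 bumps 4 from row 2; 4 starts row 3. P = [[1], [2], [4]].
Insert 3: appended to row 1. P = [[1, 3], [2], [4]].
Insert 5: appended to row 1. P = [[1, 3, 5], [2], [4]].

So P = [[1, 3, 5], [2], [4]], Q = [[1, 4, 5], [2], [3]].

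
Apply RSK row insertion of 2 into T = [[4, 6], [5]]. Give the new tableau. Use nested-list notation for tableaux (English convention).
[[2, 6], [4], [5]]

In row 1, 2 replaces 4 (the leftmost entry greater than 2); 4 is bumped to row 2. In row 2, 4 replaces 5 (the leftmost entry greater than 4); 5 is bumped to row 3. 5 starts a new row 3. The new tableau is [[2, 6], [4], [5]].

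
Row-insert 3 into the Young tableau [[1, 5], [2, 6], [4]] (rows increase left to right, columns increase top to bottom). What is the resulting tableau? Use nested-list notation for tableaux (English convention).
[[1, 3], [2, 5], [4, 6]]

In row 1, 3 replaces 5 (the leftmost entry greater than 3); 5 is bumped to row 2. In row 2, 5 replaces 6 (the leftmost entry greater than 5); 6 is bumped to row 3. 6 is appended to row 3. The new tableau is [[1, 3], [2, 5], [4, 6]].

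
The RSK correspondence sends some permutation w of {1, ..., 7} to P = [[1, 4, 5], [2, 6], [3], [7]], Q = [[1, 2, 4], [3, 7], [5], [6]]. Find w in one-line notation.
3 7 4 6 2 1 5

Reverse the RSK construction: for i from n down to 1, find the cell of Q containing i, remove the entry at that cell from P, and reverse-bump it up through P; the value ejected from row 1 is w(i).

Step i=7: Q has 7 at row 2, column 2; remove 6 from row 2 of P and reverse-bump: 6 enters row 1 and ejects 5. So w(7) = 5. P is now [[1, 4, 6], [2], [3], [7]].
Step i=6: Q has 6 at row 4, column 1; remove 7 from row 4 of P and reverse-bump: 7 enters row 3 and ejects 3; 3 enters row 2 and ejects 2; 2 enters row 1 and ejects 1. So w(6) = 1. P is now [[2, 4, 6], [3], [7]].
Step i=5: Q has 5 at row 3, column 1; remove 7 from row 3 of P and reverse-bump: 7 enters row 2 and ejects 3; 3 enters row 1 and ejects 2. So w(5) = 2. P is now [[3, 4, 6], [7]].
Step i=4: Q has 4 at row 1, column 3; remove that cell from P, ejecting 6. So w(4) = 6. P is now [[3, 4], [7]].
Step i=3: Q has 3 at row 2, column 1; remove 7 from row 2 of P and reverse-bump: 7 enters row 1 and ejects 4. So w(3) = 4. P is now [[3, 7]].
Step i=2: Q has 2 at row 1, column 2; remove that cell from P, ejecting 7. So w(2) = 7. P is now [[3]].
Step i=1: Q has 1 at row 1, column 1; remove that cell from P, ejecting 3. So w(1) = 3. P is now [].

So w = 3 7 4 6 2 1 5.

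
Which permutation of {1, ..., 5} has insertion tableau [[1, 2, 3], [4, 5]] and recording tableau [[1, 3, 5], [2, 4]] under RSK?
4 1 5 2 3

Reverse the RSK construction: for i from n down to 1, find the cell of Q containing i, remove the entry at that cell from P, and reverse-bump it up through P; the value ejected from row 1 is w(i).

Step i=5: Q has 5 at row 1, column 3; remove that cell from P, ejecting 3. So w(5) = 3. P is now [[1, 2], [4, 5]].
Step i=4: Q has 4 at row 2, column 2; remove 5 from row 2 of P and reverse-bump: 5 enters row 1 and ejects 2. So w(4) = 2. P is now [[1, 5], [4]].
Step i=3: Q has 3 at row 1, column 2; remove that cell from P, ejecting 5. So w(3) = 5. P is now [[1], [4]].
Step i=2: Q has 2 at row 2, column 1; remove 4 from row 2 of P and reverse-bump: 4 enters row 1 and ejects 1. So w(2) = 1. P is now [[4]].
Step i=1: Q has 1 at row 1, column 1; remove that cell from P, ejecting 4. So w(1) = 4. P is now [].

So w = 4 1 5 2 3.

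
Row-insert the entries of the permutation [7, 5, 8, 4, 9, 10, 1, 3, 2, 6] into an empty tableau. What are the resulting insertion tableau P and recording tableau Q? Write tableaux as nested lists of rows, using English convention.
P = [[1, 2, 6, 10], [3, 8, 9], [4], [5], [7]], Q = [[1, 3, 5, 6], [2, 8, 10], [4], [7], [9]]

Insert each entry of the permutation into P by Schensted row insertion, recording in Q the position of each new cell.

Insert 7: appended to row 1. P = [[7]].
Insert 5: 5 bumps 7 from row 1; 7 starts row 2. P = [[5], [7]].
Insert 8: appended to row 1. P = [[5, 8], [7]].
Insert 4: 4 bumps 5 from row 1; 5 bumps 7 from row 2; 7 starts row 3. P = [[4, 8], [5], [7]].
Insert 9: appended to row 1. P = [[4, 8, 9], [5], [7]].
Insert 10: appended to row 1. P = [[4, 8, 9, 10], [5], [7]].
Insert 1: 1 bumps 4 from row 1; 4 bumps 5 from row 2; 5 bumps 7 from row 3; 7 starts row 4. P = [[1, 8, 9, 10], [4], [5], [7]].
Insert 3: 3 bumps 8 from row 1; 8 appends to row 2. P = [[1, 3, 9, 10], [4, 8], [5], [7]].
Insert 2: 2 bumps 3 from row 1; 3 bumps 4 from row 2; 4 bumps 5 from row 3; 5 bumps 7 from row 4; 7 starts row 5. P = [[1, 2, 9, 10], [3, 8], [4], [5], [7]].
Insert 6: 6 bumps 9 from row 1; 9 appends to row 2. P = [[1, 2, 6, 10], [3, 8, 9], [4], [5], [7]].

So P = [[1, 2, 6, 10], [3, 8, 9], [4], [5], [7]], Q = [[1, 3, 5, 6], [2, 8, 10], [4], [7], [9]].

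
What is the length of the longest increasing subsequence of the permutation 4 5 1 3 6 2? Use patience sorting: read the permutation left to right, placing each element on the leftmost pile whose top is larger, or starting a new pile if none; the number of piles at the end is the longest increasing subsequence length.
3

4: new pile. tops = [4]
5: new pile. tops = [4, 5]
1: onto pile 1 (replacing 4). tops = [1, 5]
3: onto pile 2 (replacing 5). tops = [1, 3]
6: new pile. tops = [1, 3, 6]
2: onto pile 2 (replacing 3). tops = [1, 2, 6]

3 piles, so the longest increasing subsequence has length 3.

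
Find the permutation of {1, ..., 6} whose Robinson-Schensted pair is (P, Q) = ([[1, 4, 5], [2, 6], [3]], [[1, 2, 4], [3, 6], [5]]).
3 4 2 6 1 5

Reverse the RSK construction: for i from n down to 1, find the cell of Q containing i, remove the entry at that cell from P, and reverse-bump it up through P; the value ejected from row 1 is w(i).

Step i=6: Q has 6 at row 2, column 2; remove 6 from row 2 of P and reverse-bump: 6 enters row 1 and ejects 5. So w(6) = 5. P is now [[1, 4, 6], [2], [3]].
Step i=5: Q has 5 at row 3, column 1; remove 3 from row 3 of P and reverse-bump: 3 enters row 2 and ejects 2; 2 enters row 1 and ejects 1. So w(5) = 1. P is now [[2, 4, 6], [3]].
Step i=4: Q has 4 at row 1, column 3; remove that cell from P, ejecting 6. So w(4) = 6. P is now [[2, 4], [3]].
Step i=3: Q has 3 at row 2, column 1; remove 3 from row 2 of P and reverse-bump: 3 enters row 1 and ejects 2. So w(3) = 2. P is now [[3, 4]].
Step i=2: Q has 2 at row 1, column 2; remove that cell from P, ejecting 4. So w(2) = 4. P is now [[3]].
Step i=1: Q has 1 at row 1, column 1; remove that cell from P, ejecting 3. So w(1) = 3. P is now [].

So w = 3 4 2 6 1 5.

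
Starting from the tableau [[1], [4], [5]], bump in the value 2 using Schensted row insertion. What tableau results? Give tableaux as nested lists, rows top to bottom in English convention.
[[1, 2], [4], [5]]

2 is larger than every entry of row 1, so it is appended to row 1. The new tableau is [[1, 2], [4], [5]].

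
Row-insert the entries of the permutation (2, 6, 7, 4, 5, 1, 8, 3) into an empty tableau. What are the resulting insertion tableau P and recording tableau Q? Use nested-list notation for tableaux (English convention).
Insert each entry of the permutation into P by Schensted row insertion, recording in Q the position of each new cell.

Insert 2: appended to row 1. P = [[2]].
Insert 6: appended to row 1. P = [[2, 6]].
Insert 7: appended to row 1. P = [[2, 6, 7]].
Insert 4: 4 bumps 6 from row 1; 6 starts row 2. P = [[2, 4, 7], [6]].
Insert 5: 5 bumps 7 from row 1; 7 appends to row 2. P = [[2, 4, 5], [6, 7]].
Insert 1: 1 bumps 2 from row 1; 2 bumps 6 from row 2; 6 starts row 3. P = [[1, 4, 5], [2, 7], [6]].
Insert 8: appended to row 1. P = [[1, 4, 5, 8], [2, 7], [6]].
Insert 3: 3 bumps 4 from row 1; 4 bumps 7 from row 2; 7 appends to row 3. P = [[1, 3, 5, 8], [2, 4], [6, 7]].

So P = [[1, 3, 5, 8], [2, 4], [6, 7]], Q = [[1, 2, 3, 7], [4, 5], [6, 8]].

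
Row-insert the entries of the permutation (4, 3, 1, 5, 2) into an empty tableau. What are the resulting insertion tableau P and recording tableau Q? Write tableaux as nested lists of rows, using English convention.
Insert each entry of the permutation into P by Schensted row insertion, recording in Q the position of each new cell.

Insert 4: appended to row 1. P = [[4]].
Insert 3: 3 bumps 4 from row 1; 4 starts row 2. P = [[3], [4]].
Insert 1: 1 bumps 3 from row 1; 3 bumps 4 from row 2; 4 starts row 3. P = [[1], [3], [4]].
Insert 5: appended to row 1. P = [[1, 5], [3], [4]].
Insert 2: 2 bumps 5 from row 1; 5 appends to row 2. P = [[1, 2], [3, 5], [4]].

So P = [[1, 2], [3, 5], [4]], Q = [[1, 4], [2, 5], [3]].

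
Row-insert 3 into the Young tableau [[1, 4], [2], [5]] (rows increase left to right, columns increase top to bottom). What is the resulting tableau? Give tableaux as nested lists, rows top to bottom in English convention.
In row 1, 3 replaces 4 (the leftmost entry greater than 3); 4 is bumped to row 2. 4 is appended to row 2. The new tableau is [[1, 3], [2, 4], [5]].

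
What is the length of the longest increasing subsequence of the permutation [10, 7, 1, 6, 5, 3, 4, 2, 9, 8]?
4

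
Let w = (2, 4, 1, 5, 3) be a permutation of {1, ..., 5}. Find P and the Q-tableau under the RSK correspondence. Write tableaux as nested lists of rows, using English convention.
P = [[1, 3, 5], [2, 4]], Q = [[1, 2, 4], [3, 5]]

Insert each entry of the permutation into P by Schensted row insertion, recording in Q the position of each new cell.

Insert 2: appended to row 1. P = [[2]].
Insert 4: appended to row 1. P = [[2, 4]].
Insert 1: 1 bumps 2 from row 1; 2 starts row 2. P = [[1, 4], [2]].
Insert 5: appended to row 1. P = [[1, 4, 5], [2]].
Insert 3: 3 bumps 4 from row 1; 4 appends to row 2. P = [[1, 3, 5], [2, 4]].

So P = [[1, 3, 5], [2, 4]], Q = [[1, 2, 4], [3, 5]].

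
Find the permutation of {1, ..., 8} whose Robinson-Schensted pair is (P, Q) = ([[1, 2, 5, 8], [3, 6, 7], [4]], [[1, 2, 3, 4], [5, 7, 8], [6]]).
4 6 7 8 3 1 2 5

Reverse the RSK construction: for i from n down to 1, find the cell of Q containing i, remove the entry at that cell from P, and reverse-bump it up through P; the value ejected from row 1 is w(i).

Step i=8: Q has 8 at row 2, column 3; remove 7 from row 2 of P and reverse-bump: 7 enters row 1 and ejects 5. So w(8) = 5. P is now [[1, 2, 7, 8], [3, 6], [4]].
Step i=7: Q has 7 at row 2, column 2; remove 6 from row 2 of P and reverse-bump: 6 enters row 1 and ejects 2. So w(7) = 2. P is now [[1, 6, 7, 8], [3], [4]].
Step i=6: Q has 6 at row 3, column 1; remove 4 from row 3 of P and reverse-bump: 4 enters row 2 and ejects 3; 3 enters row 1 and ejects 1. So w(6) = 1. P is now [[3, 6, 7, 8], [4]].
Step i=5: Q has 5 at row 2, column 1; remove 4 from row 2 of P and reverse-bump: 4 enters row 1 and ejects 3. So w(5) = 3. P is now [[4, 6, 7, 8]].
Step i=4: Q has 4 at row 1, column 4; remove that cell from P, ejecting 8. So w(4) = 8. P is now [[4, 6, 7]].
Step i=3: Q has 3 at row 1, column 3; remove that cell from P, ejecting 7. So w(3) = 7. P is now [[4, 6]].
Step i=2: Q has 2 at row 1, column 2; remove that cell from P, ejecting 6. So w(2) = 6. P is now [[4]].
Step i=1: Q has 1 at row 1, column 1; remove that cell from P, ejecting 4. So w(1) = 4. P is now [].

So w = 4 6 7 8 3 1 2 5.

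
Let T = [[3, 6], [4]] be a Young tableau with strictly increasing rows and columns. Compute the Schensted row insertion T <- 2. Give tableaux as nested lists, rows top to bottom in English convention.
[[2, 6], [3], [4]]

In row 1, 2 replaces 3 (the leftmost entry greater than 2); 3 is bumped to row 2. In row 2, 3 replaces 4 (the leftmost entry greater than 3); 4 is bumped to row 3. 4 starts a new row 3. The new tableau is [[2, 6], [3], [4]].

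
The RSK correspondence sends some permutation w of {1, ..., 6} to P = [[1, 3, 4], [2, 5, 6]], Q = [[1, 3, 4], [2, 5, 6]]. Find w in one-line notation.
Reverse the RSK construction: for i from n down to 1, find the cell of Q containing i, remove the entry at that cell from P, and reverse-bump it up through P; the value ejected from row 1 is w(i).

Step i=6: Q has 6 at row 2, column 3; remove 6 from row 2 of P and reverse-bump: 6 enters row 1 and ejects 4. So w(6) = 4. P is now [[1, 3, 6], [2, 5]].
Step i=5: Q has 5 at row 2, column 2; remove 5 from row 2 of P and reverse-bump: 5 enters row 1 and ejects 3. So w(5) = 3. P is now [[1, 5, 6], [2]].
Step i=4: Q has 4 at row 1, column 3; remove that cell from P, ejecting 6. So w(4) = 6. P is now [[1, 5], [2]].
Step i=3: Q has 3 at row 1, column 2; remove that cell from P, ejecting 5. So w(3) = 5. P is now [[1], [2]].
Step i=2: Q has 2 at row 2, column 1; remove 2 from row 2 of P and reverse-bump: 2 enters row 1 and ejects 1. So w(2) = 1. P is now [[2]].
Step i=1: Q has 1 at row 1, column 1; remove that cell from P, ejecting 2. So w(1) = 2. P is now [].

So w = 2 1 5 6 3 4.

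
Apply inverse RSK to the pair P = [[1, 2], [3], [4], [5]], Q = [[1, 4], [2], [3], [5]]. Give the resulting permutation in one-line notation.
Reverse the RSK construction: for i from n down to 1, find the cell of Q containing i, remove the entry at that cell from P, and reverse-bump it up through P; the value ejected from row 1 is w(i).

Step i=5: Q has 5 at row 4, column 1; remove 5 from row 4 of P and reverse-bump: 5 enters row 3 and ejects 4; 4 enters row 2 and ejects 3; 3 enters row 1 and ejects 2. So w(5) = 2. P is now [[1, 3], [4], [5]].
Step i=4: Q has 4 at row 1, column 2; remove that cell from P, ejecting 3. So w(4) = 3. P is now [[1], [4], [5]].
Step i=3: Q has 3 at row 3, column 1; remove 5 from row 3 of P and reverse-bump: 5 enters row 2 and ejects 4; 4 enters row 1 and ejects 1. So w(3) = 1. P is now [[4], [5]].
Step i=2: Q has 2 at row 2, column 1; remove 5 from row 2 of P and reverse-bump: 5 enters row 1 and ejects 4. So w(2) = 4. P is now [[5]].
Step i=1: Q has 1 at row 1, column 1; remove that cell from P, ejecting 5. So w(1) = 5. P is now [].

So w = 5 4 1 3 2.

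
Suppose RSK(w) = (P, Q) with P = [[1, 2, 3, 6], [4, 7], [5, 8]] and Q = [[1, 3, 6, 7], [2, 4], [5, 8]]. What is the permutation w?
5 1 8 4 2 3 7 6

Reverse the RSK construction: for i from n down to 1, find the cell of Q containing i, remove the entry at that cell from P, and reverse-bump it up through P; the value ejected from row 1 is w(i).

Step i=8: Q has 8 at row 3, column 2; remove 8 from row 3 of P and reverse-bump: 8 enters row 2 and ejects 7; 7 enters row 1 and ejects 6. So w(8) = 6. P is now [[1, 2, 3, 7], [4, 8], [5]].
Step i=7: Q has 7 at row 1, column 4; remove that cell from P, ejecting 7. So w(7) = 7. P is now [[1, 2, 3], [4, 8], [5]].
Step i=6: Q has 6 at row 1, column 3; remove that cell from P, ejecting 3. So w(6) = 3. P is now [[1, 2], [4, 8], [5]].
Step i=5: Q has 5 at row 3, column 1; remove 5 from row 3 of P and reverse-bump: 5 enters row 2 and ejects 4; 4 enters row 1 and ejects 2. So w(5) = 2. P is now [[1, 4], [5, 8]].
Step i=4: Q has 4 at row 2, column 2; remove 8 from row 2 of P and reverse-bump: 8 enters row 1 and ejects 4. So w(4) = 4. P is now [[1, 8], [5]].
Step i=3: Q has 3 at row 1, column 2; remove that cell from P, ejecting 8. So w(3) = 8. P is now [[1], [5]].
Step i=2: Q has 2 at row 2, column 1; remove 5 from row 2 of P and reverse-bump: 5 enters row 1 and ejects 1. So w(2) = 1. P is now [[5]].
Step i=1: Q has 1 at row 1, column 1; remove that cell from P, ejecting 5. So w(1) = 5. P is now [].

So w = 5 1 8 4 2 3 7 6.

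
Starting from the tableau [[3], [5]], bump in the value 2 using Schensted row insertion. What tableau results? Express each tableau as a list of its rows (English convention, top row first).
In row 1, 2 replaces 3 (the leftmost entry greater than 2); 3 is bumped to row 2. In row 2, 3 replaces 5 (the leftmost entry greater than 3); 5 is bumped to row 3. 5 starts a new row 3. The new tableau is [[2], [3], [5]].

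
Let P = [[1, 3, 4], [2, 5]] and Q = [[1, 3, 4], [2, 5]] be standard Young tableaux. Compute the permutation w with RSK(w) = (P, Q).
2 1 3 5 4

Reverse the RSK construction: for i from n down to 1, find the cell of Q containing i, remove the entry at that cell from P, and reverse-bump it up through P; the value ejected from row 1 is w(i).

Step i=5: Q has 5 at row 2, column 2; remove 5 from row 2 of P and reverse-bump: 5 enters row 1 and ejects 4. So w(5) = 4. P is now [[1, 3, 5], [2]].
Step i=4: Q has 4 at row 1, column 3; remove that cell from P, ejecting 5. So w(4) = 5. P is now [[1, 3], [2]].
Step i=3: Q has 3 at row 1, column 2; remove that cell from P, ejecting 3. So w(3) = 3. P is now [[1], [2]].
Step i=2: Q has 2 at row 2, column 1; remove 2 from row 2 of P and reverse-bump: 2 enters row 1 and ejects 1. So w(2) = 1. P is now [[2]].
Step i=1: Q has 1 at row 1, column 1; remove that cell from P, ejecting 2. So w(1) = 2. P is now [].

So w = 2 1 3 5 4.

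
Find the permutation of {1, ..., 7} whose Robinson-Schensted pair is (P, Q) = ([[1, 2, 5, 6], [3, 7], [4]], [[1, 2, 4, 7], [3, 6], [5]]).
1 4 3 7 2 5 6

Reverse the RSK construction: for i from n down to 1, find the cell of Q containing i, remove the entry at that cell from P, and reverse-bump it up through P; the value ejected from row 1 is w(i).

Step i=7: Q has 7 at row 1, column 4; remove that cell from P, ejecting 6. So w(7) = 6. P is now [[1, 2, 5], [3, 7], [4]].
Step i=6: Q has 6 at row 2, column 2; remove 7 from row 2 of P and reverse-bump: 7 enters row 1 and ejects 5. So w(6) = 5. P is now [[1, 2, 7], [3], [4]].
Step i=5: Q has 5 at row 3, column 1; remove 4 from row 3 of P and reverse-bump: 4 enters row 2 and ejects 3; 3 enters row 1 and ejects 2. So w(5) = 2. P is now [[1, 3, 7], [4]].
Step i=4: Q has 4 at row 1, column 3; remove that cell from P, ejecting 7. So w(4) = 7. P is now [[1, 3], [4]].
Step i=3: Q has 3 at row 2, column 1; remove 4 from row 2 of P and reverse-bump: 4 enters row 1 and ejects 3. So w(3) = 3. P is now [[1, 4]].
Step i=2: Q has 2 at row 1, column 2; remove that cell from P, ejecting 4. So w(2) = 4. P is now [[1]].
Step i=1: Q has 1 at row 1, column 1; remove that cell from P, ejecting 1. So w(1) = 1. P is now [].

So w = 1 4 3 7 2 5 6.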